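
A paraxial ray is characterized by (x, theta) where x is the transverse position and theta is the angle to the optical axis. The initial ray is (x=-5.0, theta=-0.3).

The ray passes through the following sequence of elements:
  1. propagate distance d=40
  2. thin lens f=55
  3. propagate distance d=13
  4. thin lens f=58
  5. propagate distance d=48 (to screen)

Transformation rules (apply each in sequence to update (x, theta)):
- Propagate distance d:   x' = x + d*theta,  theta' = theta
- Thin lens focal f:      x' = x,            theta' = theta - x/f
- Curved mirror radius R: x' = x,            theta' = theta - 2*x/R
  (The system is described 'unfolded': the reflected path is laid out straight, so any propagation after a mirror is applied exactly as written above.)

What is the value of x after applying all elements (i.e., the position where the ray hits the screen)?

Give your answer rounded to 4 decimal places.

Answer: -2.4743

Derivation:
Initial: x=-5.0000 theta=-0.3000
After 1 (propagate distance d=40): x=-17.0000 theta=-0.3000
After 2 (thin lens f=55): x=-17.0000 theta=1/110 (≈0.0091)
After 3 (propagate distance d=13): x=-1857/110 (≈-16.8818) theta=1/110 (≈0.0091)
After 4 (thin lens f=58): x=-1857/110 (≈-16.8818) theta=383/1276 (≈0.3002)
After 5 (propagate distance d=48 (to screen)): x=-7893/3190 (≈-2.4743) theta=383/1276 (≈0.3002)
Rounded to 4 decimal places: x = -2.4743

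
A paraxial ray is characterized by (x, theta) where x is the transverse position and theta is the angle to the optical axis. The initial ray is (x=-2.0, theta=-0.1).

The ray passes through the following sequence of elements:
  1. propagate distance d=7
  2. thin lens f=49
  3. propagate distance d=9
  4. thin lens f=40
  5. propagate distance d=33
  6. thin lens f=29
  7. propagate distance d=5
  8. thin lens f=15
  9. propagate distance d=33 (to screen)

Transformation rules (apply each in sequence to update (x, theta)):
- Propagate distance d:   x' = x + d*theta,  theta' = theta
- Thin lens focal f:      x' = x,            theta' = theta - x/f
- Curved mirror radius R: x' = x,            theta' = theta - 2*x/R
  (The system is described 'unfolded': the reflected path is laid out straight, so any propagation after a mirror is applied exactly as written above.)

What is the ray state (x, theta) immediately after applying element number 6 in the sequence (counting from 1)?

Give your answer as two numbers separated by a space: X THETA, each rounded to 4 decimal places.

Answer: -2.0248 0.1025

Derivation:
Initial: x=-2.0000 theta=-0.1000
After 1 (propagate distance d=7): x=-2.7000 theta=-0.1000
After 2 (thin lens f=49): x=-2.7000 theta=-11/245 (≈-0.0449)
After 3 (propagate distance d=9): x=-1521/490 (≈-3.1041) theta=-11/245 (≈-0.0449)
After 4 (thin lens f=40): x=-1521/490 (≈-3.1041) theta=641/19600 (≈0.0327)
After 5 (propagate distance d=33): x=-39687/19600 (≈-2.0248) theta=641/19600 (≈0.0327)
After 6 (thin lens f=29): x=-39687/19600 (≈-2.0248) theta=14569/142100 (≈0.1025)
Rounded to 4 decimal places: x = -2.0248, theta = 0.1025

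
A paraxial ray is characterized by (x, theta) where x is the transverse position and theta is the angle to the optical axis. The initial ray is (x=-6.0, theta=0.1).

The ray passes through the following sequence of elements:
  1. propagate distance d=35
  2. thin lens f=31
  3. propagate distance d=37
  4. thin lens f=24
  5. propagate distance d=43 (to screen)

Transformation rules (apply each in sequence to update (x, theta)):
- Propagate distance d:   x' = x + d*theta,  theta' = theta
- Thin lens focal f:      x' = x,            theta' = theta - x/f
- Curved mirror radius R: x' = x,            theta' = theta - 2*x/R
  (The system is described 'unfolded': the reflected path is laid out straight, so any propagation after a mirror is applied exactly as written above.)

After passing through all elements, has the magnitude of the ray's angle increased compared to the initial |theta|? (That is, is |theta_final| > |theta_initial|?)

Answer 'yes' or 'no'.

Answer: no

Derivation:
Initial: x=-6.0000 theta=0.1000
After 1 (propagate distance d=35): x=-2.5000 theta=0.1000
After 2 (thin lens f=31): x=-2.5000 theta=28/155 (≈0.1806)
After 3 (propagate distance d=37): x=1297/310 (≈4.1839) theta=28/155 (≈0.1806)
After 4 (thin lens f=24): x=1297/310 (≈4.1839) theta=47/7440 (≈0.0063)
After 5 (propagate distance d=43 (to screen)): x=33149/7440 (≈4.4555) theta=47/7440 (≈0.0063)
|theta_initial|=0.1000 |theta_final|=47/7440 (≈0.0063) -> not increased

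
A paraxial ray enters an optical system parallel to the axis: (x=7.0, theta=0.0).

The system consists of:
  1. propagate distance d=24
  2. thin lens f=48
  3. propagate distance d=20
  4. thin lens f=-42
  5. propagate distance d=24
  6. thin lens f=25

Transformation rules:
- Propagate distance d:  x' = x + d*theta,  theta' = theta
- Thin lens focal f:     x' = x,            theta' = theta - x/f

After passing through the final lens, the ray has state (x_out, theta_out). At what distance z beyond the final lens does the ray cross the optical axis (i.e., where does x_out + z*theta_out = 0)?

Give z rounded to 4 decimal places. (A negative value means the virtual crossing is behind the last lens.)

Answer: 17.6471

Derivation:
Initial: x=7.0000 theta=0.0000
After 1 (propagate distance d=24): x=7.0000 theta=0.0000
After 2 (thin lens f=48): x=7.0000 theta=-7/48 (≈-0.1458)
After 3 (propagate distance d=20): x=49/12 (≈4.0833) theta=-7/48 (≈-0.1458)
After 4 (thin lens f=-42): x=49/12 (≈4.0833) theta=-7/144 (≈-0.0486)
After 5 (propagate distance d=24): x=35/12 (≈2.9167) theta=-7/144 (≈-0.0486)
After 6 (thin lens f=25): x=35/12 (≈2.9167) theta=-119/720 (≈-0.1653)
z_focus = -x_out/theta_out = -(35/12)/(-119/720) = 300/17 ≈ 17.6471
Rounded to 4 decimal places: z = 17.6471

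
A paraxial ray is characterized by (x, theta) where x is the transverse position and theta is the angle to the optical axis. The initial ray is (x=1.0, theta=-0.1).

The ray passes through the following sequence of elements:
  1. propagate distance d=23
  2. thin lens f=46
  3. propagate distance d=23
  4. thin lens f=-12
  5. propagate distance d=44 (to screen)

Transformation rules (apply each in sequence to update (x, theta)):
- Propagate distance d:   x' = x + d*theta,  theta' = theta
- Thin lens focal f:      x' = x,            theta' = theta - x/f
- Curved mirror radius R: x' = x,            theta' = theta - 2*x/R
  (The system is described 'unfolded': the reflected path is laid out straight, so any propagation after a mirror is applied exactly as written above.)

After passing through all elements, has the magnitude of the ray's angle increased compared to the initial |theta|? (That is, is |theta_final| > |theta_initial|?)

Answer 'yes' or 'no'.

Initial: x=1.0000 theta=-0.1000
After 1 (propagate distance d=23): x=-1.3000 theta=-0.1000
After 2 (thin lens f=46): x=-1.3000 theta=-33/460 (≈-0.0717)
After 3 (propagate distance d=23): x=-2.9500 theta=-33/460 (≈-0.0717)
After 4 (thin lens f=-12): x=-2.9500 theta=-1753/5520 (≈-0.3176)
After 5 (propagate distance d=44 (to screen)): x=-11677/690 (≈-16.9232) theta=-1753/5520 (≈-0.3176)
|theta_initial|=0.1000 |theta_final|=1753/5520 (≈0.3176) -> increased

Answer: yes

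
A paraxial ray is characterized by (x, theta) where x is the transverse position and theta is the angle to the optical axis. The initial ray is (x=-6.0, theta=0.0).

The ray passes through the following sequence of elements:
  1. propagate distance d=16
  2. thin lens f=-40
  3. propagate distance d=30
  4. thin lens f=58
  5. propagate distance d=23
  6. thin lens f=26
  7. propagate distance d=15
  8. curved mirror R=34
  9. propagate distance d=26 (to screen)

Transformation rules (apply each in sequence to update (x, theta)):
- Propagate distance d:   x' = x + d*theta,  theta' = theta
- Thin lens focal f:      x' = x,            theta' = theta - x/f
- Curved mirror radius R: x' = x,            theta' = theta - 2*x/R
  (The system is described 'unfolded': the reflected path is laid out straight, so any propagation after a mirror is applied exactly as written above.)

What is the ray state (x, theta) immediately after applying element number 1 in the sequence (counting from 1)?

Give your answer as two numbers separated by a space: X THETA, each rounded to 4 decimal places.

Initial: x=-6.0000 theta=0.0000
After 1 (propagate distance d=16): x=-6.0000 theta=0.0000
Rounded to 4 decimal places: x = -6.0000, theta = 0.0000

Answer: -6.0000 0.0000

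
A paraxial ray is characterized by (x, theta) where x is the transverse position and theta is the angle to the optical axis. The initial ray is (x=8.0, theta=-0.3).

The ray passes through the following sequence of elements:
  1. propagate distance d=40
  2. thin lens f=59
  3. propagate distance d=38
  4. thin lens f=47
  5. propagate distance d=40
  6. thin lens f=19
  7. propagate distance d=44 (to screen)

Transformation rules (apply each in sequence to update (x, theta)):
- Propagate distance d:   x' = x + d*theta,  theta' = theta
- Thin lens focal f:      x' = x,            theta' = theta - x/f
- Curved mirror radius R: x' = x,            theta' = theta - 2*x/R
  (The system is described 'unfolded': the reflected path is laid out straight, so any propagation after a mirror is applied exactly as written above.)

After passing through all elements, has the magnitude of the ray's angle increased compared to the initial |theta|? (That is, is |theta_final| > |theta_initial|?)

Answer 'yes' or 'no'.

Initial: x=8.0000 theta=-0.3000
After 1 (propagate distance d=40): x=-4.0000 theta=-0.3000
After 2 (thin lens f=59): x=-4.0000 theta=-137/590 (≈-0.2322)
After 3 (propagate distance d=38): x=-3783/295 (≈-12.8237) theta=-137/590 (≈-0.2322)
After 4 (thin lens f=47): x=-3783/295 (≈-12.8237) theta=1127/27730 (≈0.0406)
After 5 (propagate distance d=40): x=-155261/13865 (≈-11.1981) theta=1127/27730 (≈0.0406)
After 6 (thin lens f=19): x=-155261/13865 (≈-11.1981) theta=66387/105374 (≈0.6300)
After 7 (propagate distance d=44 (to screen)): x=4352611/263435 (≈16.5225) theta=66387/105374 (≈0.6300)
|theta_initial|=0.3000 |theta_final|=66387/105374 (≈0.6300) -> increased

Answer: yes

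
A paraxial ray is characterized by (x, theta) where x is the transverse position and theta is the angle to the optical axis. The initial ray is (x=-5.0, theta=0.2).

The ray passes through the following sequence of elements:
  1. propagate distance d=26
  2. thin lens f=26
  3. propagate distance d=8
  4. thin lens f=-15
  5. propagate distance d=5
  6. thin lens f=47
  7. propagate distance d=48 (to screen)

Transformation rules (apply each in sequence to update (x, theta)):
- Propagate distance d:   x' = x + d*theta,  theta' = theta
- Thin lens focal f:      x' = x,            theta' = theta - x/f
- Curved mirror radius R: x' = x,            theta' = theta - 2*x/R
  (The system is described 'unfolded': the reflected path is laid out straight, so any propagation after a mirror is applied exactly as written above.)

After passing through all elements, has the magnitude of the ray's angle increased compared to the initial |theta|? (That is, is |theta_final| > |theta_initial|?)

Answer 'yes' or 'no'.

Initial: x=-5.0000 theta=0.2000
After 1 (propagate distance d=26): x=0.2000 theta=0.2000
After 2 (thin lens f=26): x=0.2000 theta=5/26 (≈0.1923)
After 3 (propagate distance d=8): x=113/65 (≈1.7385) theta=5/26 (≈0.1923)
After 4 (thin lens f=-15): x=113/65 (≈1.7385) theta=601/1950 (≈0.3082)
After 5 (propagate distance d=5): x=1279/390 (≈3.2795) theta=601/1950 (≈0.3082)
After 6 (thin lens f=47): x=1279/390 (≈3.2795) theta=3642/15275 (≈0.2384)
After 7 (propagate distance d=48 (to screen)): x=1349461/91650 (≈14.7241) theta=3642/15275 (≈0.2384)
|theta_initial|=0.2000 |theta_final|=3642/15275 (≈0.2384) -> increased

Answer: yes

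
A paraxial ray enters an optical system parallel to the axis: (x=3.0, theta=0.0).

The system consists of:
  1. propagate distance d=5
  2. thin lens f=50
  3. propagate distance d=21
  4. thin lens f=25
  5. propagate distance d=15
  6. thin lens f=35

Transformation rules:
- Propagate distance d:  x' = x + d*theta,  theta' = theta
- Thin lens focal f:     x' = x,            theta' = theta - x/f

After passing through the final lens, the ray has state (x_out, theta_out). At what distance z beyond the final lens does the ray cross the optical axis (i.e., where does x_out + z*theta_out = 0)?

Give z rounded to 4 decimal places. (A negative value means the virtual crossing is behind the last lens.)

Initial: x=3.0000 theta=0.0000
After 1 (propagate distance d=5): x=3.0000 theta=0.0000
After 2 (thin lens f=50): x=3.0000 theta=-0.0600
After 3 (propagate distance d=21): x=1.7400 theta=-0.0600
After 4 (thin lens f=25): x=1.7400 theta=-0.1296
After 5 (propagate distance d=15): x=-0.2040 theta=-0.1296
After 6 (thin lens f=35): x=-0.2040 theta=-1083/8750 (≈-0.1238)
z_focus = -x_out/theta_out = -(-0.2040)/(-1083/8750) = -595/361 ≈ -1.6482
Rounded to 4 decimal places: z = -1.6482

Answer: -1.6482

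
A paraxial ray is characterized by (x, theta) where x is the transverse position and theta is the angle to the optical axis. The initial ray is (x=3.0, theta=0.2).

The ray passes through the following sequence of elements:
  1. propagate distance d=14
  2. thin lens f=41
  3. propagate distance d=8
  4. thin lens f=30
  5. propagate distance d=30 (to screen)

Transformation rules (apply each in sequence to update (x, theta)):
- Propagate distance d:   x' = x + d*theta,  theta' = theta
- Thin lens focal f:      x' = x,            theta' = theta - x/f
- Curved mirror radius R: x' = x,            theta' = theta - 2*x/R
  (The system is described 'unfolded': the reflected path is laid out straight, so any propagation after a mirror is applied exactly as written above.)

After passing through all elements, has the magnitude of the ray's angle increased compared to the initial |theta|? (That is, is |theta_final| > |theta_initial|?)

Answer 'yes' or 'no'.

Answer: no

Derivation:
Initial: x=3.0000 theta=0.2000
After 1 (propagate distance d=14): x=5.8000 theta=0.2000
After 2 (thin lens f=41): x=5.8000 theta=12/205 (≈0.0585)
After 3 (propagate distance d=8): x=257/41 (≈6.2683) theta=12/205 (≈0.0585)
After 4 (thin lens f=30): x=257/41 (≈6.2683) theta=-37/246 (≈-0.1504)
After 5 (propagate distance d=30 (to screen)): x=72/41 (≈1.7561) theta=-37/246 (≈-0.1504)
|theta_initial|=0.2000 |theta_final|=37/246 (≈0.1504) -> not increased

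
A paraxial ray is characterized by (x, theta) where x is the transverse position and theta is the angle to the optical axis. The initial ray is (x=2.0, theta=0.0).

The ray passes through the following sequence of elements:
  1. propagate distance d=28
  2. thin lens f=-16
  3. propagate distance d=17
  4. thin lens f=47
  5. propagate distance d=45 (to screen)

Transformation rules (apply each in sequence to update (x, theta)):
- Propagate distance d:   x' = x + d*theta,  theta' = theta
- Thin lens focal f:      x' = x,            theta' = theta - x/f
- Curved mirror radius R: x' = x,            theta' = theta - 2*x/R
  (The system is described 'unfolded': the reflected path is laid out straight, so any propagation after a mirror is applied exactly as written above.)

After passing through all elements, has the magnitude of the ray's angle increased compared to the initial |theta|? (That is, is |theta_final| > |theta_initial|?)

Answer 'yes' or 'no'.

Answer: yes

Derivation:
Initial: x=2.0000 theta=0.0000
After 1 (propagate distance d=28): x=2.0000 theta=0.0000
After 2 (thin lens f=-16): x=2.0000 theta=0.1250
After 3 (propagate distance d=17): x=4.1250 theta=0.1250
After 4 (thin lens f=47): x=4.1250 theta=7/188 (≈0.0372)
After 5 (propagate distance d=45 (to screen)): x=2181/376 (≈5.8005) theta=7/188 (≈0.0372)
|theta_initial|=0.0000 |theta_final|=7/188 (≈0.0372) -> increased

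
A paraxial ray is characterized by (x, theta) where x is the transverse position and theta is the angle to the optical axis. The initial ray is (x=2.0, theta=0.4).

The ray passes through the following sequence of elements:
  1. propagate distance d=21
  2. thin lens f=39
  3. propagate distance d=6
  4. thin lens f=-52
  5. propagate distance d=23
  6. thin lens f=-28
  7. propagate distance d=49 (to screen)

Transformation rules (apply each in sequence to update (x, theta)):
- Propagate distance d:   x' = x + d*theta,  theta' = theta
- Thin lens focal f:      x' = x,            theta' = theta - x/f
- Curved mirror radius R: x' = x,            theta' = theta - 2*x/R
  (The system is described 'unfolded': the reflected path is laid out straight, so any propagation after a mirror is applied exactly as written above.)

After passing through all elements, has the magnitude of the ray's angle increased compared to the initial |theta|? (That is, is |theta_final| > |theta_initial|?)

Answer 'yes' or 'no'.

Answer: yes

Derivation:
Initial: x=2.0000 theta=0.4000
After 1 (propagate distance d=21): x=10.4000 theta=0.4000
After 2 (thin lens f=39): x=10.4000 theta=2/15 (≈0.1333)
After 3 (propagate distance d=6): x=11.2000 theta=2/15 (≈0.1333)
After 4 (thin lens f=-52): x=11.2000 theta=68/195 (≈0.3487)
After 5 (propagate distance d=23): x=3748/195 (≈19.2205) theta=68/195 (≈0.3487)
After 6 (thin lens f=-28): x=3748/195 (≈19.2205) theta=471/455 (≈1.0352)
After 7 (propagate distance d=49 (to screen)): x=13639/195 (≈69.9436) theta=471/455 (≈1.0352)
|theta_initial|=0.4000 |theta_final|=471/455 (≈1.0352) -> increased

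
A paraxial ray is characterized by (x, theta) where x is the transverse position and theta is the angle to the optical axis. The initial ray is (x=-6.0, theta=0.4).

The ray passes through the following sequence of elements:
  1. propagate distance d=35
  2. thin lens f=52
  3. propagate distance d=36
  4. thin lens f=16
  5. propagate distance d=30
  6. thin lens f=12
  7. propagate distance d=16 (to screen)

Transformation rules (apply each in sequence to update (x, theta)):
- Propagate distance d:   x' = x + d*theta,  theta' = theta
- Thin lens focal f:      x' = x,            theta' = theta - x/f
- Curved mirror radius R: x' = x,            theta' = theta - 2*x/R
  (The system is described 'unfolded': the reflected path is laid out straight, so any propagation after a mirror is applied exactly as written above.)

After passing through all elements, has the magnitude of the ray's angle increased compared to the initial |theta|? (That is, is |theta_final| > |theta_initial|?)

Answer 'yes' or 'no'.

Answer: no

Derivation:
Initial: x=-6.0000 theta=0.4000
After 1 (propagate distance d=35): x=8.0000 theta=0.4000
After 2 (thin lens f=52): x=8.0000 theta=16/65 (≈0.2462)
After 3 (propagate distance d=36): x=1096/65 (≈16.8615) theta=16/65 (≈0.2462)
After 4 (thin lens f=16): x=1096/65 (≈16.8615) theta=-21/26 (≈-0.8077)
After 5 (propagate distance d=30): x=-479/65 (≈-7.3692) theta=-21/26 (≈-0.8077)
After 6 (thin lens f=12): x=-479/65 (≈-7.3692) theta=-151/780 (≈-0.1936)
After 7 (propagate distance d=16 (to screen)): x=-157/15 (≈-10.4667) theta=-151/780 (≈-0.1936)
|theta_initial|=0.4000 |theta_final|=151/780 (≈0.1936) -> not increased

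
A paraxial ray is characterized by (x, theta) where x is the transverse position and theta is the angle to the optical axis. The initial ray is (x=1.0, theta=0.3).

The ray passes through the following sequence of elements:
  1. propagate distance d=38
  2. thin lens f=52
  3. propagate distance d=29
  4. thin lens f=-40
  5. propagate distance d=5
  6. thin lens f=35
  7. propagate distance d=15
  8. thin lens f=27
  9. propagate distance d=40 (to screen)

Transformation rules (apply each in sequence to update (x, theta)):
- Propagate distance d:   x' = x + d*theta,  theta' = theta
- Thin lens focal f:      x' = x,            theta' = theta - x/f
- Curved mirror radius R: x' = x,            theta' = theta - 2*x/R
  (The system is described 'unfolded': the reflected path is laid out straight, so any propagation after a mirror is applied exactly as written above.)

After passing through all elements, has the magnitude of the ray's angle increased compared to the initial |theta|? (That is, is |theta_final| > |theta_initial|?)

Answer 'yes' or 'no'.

Answer: yes

Derivation:
Initial: x=1.0000 theta=0.3000
After 1 (propagate distance d=38): x=12.4000 theta=0.3000
After 2 (thin lens f=52): x=12.4000 theta=4/65 (≈0.0615)
After 3 (propagate distance d=29): x=922/65 (≈14.1846) theta=4/65 (≈0.0615)
After 4 (thin lens f=-40): x=922/65 (≈14.1846) theta=541/1300 (≈0.4162)
After 5 (propagate distance d=5): x=4229/260 (≈16.2654) theta=541/1300 (≈0.4162)
After 6 (thin lens f=35): x=4229/260 (≈16.2654) theta=-17/350 (≈-0.0486)
After 7 (propagate distance d=15): x=28277/1820 (≈15.5368) theta=-17/350 (≈-0.0486)
After 8 (thin lens f=27): x=28277/1820 (≈15.5368) theta=-153319/245700 (≈-0.6240)
After 9 (propagate distance d=40 (to screen)): x=-35621/3780 (≈-9.4235) theta=-153319/245700 (≈-0.6240)
|theta_initial|=0.3000 |theta_final|=153319/245700 (≈0.6240) -> increased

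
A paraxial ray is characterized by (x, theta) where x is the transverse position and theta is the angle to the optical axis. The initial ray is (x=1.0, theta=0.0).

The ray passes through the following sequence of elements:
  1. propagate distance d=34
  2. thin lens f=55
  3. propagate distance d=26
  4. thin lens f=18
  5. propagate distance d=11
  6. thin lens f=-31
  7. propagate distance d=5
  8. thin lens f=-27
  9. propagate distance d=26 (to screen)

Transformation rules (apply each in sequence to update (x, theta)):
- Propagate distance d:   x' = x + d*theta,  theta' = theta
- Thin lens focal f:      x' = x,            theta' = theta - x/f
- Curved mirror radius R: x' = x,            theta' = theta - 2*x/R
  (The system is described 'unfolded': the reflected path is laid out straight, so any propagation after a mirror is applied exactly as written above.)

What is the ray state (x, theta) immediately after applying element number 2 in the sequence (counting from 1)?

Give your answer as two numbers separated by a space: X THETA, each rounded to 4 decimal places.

Answer: 1.0000 -0.0182

Derivation:
Initial: x=1.0000 theta=0.0000
After 1 (propagate distance d=34): x=1.0000 theta=0.0000
After 2 (thin lens f=55): x=1.0000 theta=-1/55 (≈-0.0182)
Rounded to 4 decimal places: x = 1.0000, theta = -0.0182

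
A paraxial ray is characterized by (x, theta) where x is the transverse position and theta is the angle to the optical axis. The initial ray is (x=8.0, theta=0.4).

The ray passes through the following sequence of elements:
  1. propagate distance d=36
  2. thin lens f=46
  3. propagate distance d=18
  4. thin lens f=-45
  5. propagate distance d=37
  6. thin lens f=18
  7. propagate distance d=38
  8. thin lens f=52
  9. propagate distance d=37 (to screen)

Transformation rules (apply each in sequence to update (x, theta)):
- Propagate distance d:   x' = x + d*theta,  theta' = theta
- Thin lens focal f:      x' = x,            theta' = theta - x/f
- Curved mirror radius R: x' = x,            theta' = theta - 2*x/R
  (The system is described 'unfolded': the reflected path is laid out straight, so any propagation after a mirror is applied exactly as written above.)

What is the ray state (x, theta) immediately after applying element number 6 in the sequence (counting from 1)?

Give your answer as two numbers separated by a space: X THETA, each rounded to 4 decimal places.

Initial: x=8.0000 theta=0.4000
After 1 (propagate distance d=36): x=22.4000 theta=0.4000
After 2 (thin lens f=46): x=22.4000 theta=-2/23 (≈-0.0870)
After 3 (propagate distance d=18): x=2396/115 (≈20.8348) theta=-2/23 (≈-0.0870)
After 4 (thin lens f=-45): x=2396/115 (≈20.8348) theta=1946/5175 (≈0.3760)
After 5 (propagate distance d=37): x=179822/5175 (≈34.7482) theta=1946/5175 (≈0.3760)
After 6 (thin lens f=18): x=179822/5175 (≈34.7482) theta=-72397/46575 (≈-1.5544)
Rounded to 4 decimal places: x = 34.7482, theta = -1.5544

Answer: 34.7482 -1.5544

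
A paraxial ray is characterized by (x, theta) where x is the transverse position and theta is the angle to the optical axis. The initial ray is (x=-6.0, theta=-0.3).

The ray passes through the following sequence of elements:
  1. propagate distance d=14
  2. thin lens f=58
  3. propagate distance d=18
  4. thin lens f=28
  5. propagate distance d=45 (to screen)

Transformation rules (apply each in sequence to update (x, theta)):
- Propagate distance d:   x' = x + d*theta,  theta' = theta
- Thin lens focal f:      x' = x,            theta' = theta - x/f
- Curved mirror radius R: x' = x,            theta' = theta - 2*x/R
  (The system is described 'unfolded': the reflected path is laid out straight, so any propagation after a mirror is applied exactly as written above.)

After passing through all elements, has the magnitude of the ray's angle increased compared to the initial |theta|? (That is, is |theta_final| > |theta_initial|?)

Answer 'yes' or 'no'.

Answer: yes

Derivation:
Initial: x=-6.0000 theta=-0.3000
After 1 (propagate distance d=14): x=-10.2000 theta=-0.3000
After 2 (thin lens f=58): x=-10.2000 theta=-18/145 (≈-0.1241)
After 3 (propagate distance d=18): x=-1803/145 (≈-12.4345) theta=-18/145 (≈-0.1241)
After 4 (thin lens f=28): x=-1803/145 (≈-12.4345) theta=1299/4060 (≈0.3200)
After 5 (propagate distance d=45 (to screen)): x=7971/4060 (≈1.9633) theta=1299/4060 (≈0.3200)
|theta_initial|=0.3000 |theta_final|=1299/4060 (≈0.3200) -> increased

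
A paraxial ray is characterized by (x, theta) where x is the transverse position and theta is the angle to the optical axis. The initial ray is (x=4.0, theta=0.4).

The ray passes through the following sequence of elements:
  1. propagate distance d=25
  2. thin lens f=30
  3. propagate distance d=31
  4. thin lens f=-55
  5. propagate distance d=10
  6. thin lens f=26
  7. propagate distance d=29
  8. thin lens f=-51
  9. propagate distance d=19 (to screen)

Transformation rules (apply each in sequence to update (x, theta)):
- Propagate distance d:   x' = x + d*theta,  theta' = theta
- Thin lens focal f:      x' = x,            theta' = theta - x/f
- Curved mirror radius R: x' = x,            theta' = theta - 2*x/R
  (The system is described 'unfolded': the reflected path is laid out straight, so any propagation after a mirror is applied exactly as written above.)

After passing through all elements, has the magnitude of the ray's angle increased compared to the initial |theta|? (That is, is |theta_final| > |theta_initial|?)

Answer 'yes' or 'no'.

Answer: no

Derivation:
Initial: x=4.0000 theta=0.4000
After 1 (propagate distance d=25): x=14.0000 theta=0.4000
After 2 (thin lens f=30): x=14.0000 theta=-1/15 (≈-0.0667)
After 3 (propagate distance d=31): x=179/15 (≈11.9333) theta=-1/15 (≈-0.0667)
After 4 (thin lens f=-55): x=179/15 (≈11.9333) theta=124/825 (≈0.1503)
After 5 (propagate distance d=10): x=739/55 (≈13.4364) theta=124/825 (≈0.1503)
After 6 (thin lens f=26): x=739/55 (≈13.4364) theta=-7861/21450 (≈-0.3665)
After 7 (propagate distance d=29): x=60241/21450 (≈2.8084) theta=-7861/21450 (≈-0.3665)
After 8 (thin lens f=-51): x=60241/21450 (≈2.8084) theta=-3097/9945 (≈-0.3114)
After 9 (propagate distance d=19 (to screen)): x=-3400439/1093950 (≈-3.1084) theta=-3097/9945 (≈-0.3114)
|theta_initial|=0.4000 |theta_final|=3097/9945 (≈0.3114) -> not increased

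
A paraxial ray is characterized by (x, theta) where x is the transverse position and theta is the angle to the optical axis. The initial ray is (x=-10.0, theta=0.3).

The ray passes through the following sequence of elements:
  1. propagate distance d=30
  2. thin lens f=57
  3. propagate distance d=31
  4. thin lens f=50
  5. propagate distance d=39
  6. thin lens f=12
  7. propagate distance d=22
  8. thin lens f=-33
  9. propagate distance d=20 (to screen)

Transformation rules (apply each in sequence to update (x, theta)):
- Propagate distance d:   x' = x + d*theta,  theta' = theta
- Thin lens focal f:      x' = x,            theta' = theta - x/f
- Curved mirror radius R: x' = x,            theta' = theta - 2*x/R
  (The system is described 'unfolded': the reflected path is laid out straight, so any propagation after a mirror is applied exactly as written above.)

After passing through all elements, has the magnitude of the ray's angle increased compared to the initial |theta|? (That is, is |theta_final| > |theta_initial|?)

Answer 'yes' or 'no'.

Initial: x=-10.0000 theta=0.3000
After 1 (propagate distance d=30): x=-1.0000 theta=0.3000
After 2 (thin lens f=57): x=-1.0000 theta=181/570 (≈0.3175)
After 3 (propagate distance d=31): x=5041/570 (≈8.8439) theta=181/570 (≈0.3175)
After 4 (thin lens f=50): x=5041/570 (≈8.8439) theta=211/1500 (≈0.1407)
After 5 (propagate distance d=39): x=408401/28500 (≈14.3299) theta=211/1500 (≈0.1407)
After 6 (thin lens f=12): x=408401/28500 (≈14.3299) theta=-360293/342000 (≈-1.0535)
After 7 (propagate distance d=22): x=-1512817/171000 (≈-8.8469) theta=-360293/342000 (≈-1.0535)
After 8 (thin lens f=-33): x=-1512817/171000 (≈-8.8469) theta=-14915303/11286000 (≈-1.3216)
After 9 (propagate distance d=20 (to screen)): x=-199075991/5643000 (≈-35.2784) theta=-14915303/11286000 (≈-1.3216)
|theta_initial|=0.3000 |theta_final|=14915303/11286000 (≈1.3216) -> increased

Answer: yes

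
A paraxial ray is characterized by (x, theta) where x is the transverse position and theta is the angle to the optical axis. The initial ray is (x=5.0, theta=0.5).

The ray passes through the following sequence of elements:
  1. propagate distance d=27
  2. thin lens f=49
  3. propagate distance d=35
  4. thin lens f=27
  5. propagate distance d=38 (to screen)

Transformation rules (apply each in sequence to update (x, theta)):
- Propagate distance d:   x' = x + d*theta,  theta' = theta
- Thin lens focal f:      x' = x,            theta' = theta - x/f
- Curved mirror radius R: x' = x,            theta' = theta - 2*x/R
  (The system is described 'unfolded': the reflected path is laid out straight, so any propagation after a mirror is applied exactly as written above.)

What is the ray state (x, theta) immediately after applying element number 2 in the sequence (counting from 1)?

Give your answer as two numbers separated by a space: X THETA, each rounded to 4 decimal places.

Answer: 18.5000 0.1224

Derivation:
Initial: x=5.0000 theta=0.5000
After 1 (propagate distance d=27): x=18.5000 theta=0.5000
After 2 (thin lens f=49): x=18.5000 theta=6/49 (≈0.1224)
Rounded to 4 decimal places: x = 18.5000, theta = 0.1224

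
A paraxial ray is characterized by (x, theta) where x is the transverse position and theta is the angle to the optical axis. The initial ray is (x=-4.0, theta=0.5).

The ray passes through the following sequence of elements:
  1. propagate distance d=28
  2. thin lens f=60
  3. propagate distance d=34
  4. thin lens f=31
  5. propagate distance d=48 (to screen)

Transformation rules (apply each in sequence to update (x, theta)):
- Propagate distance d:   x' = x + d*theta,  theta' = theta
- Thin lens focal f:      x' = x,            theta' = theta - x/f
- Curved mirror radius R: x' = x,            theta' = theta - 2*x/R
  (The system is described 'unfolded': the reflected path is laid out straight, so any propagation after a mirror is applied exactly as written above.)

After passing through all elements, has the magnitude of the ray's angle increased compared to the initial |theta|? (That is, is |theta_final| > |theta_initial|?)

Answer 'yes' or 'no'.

Initial: x=-4.0000 theta=0.5000
After 1 (propagate distance d=28): x=10.0000 theta=0.5000
After 2 (thin lens f=60): x=10.0000 theta=1/3 (≈0.3333)
After 3 (propagate distance d=34): x=64/3 (≈21.3333) theta=1/3 (≈0.3333)
After 4 (thin lens f=31): x=64/3 (≈21.3333) theta=-11/31 (≈-0.3548)
After 5 (propagate distance d=48 (to screen)): x=400/93 (≈4.3011) theta=-11/31 (≈-0.3548)
|theta_initial|=0.5000 |theta_final|=11/31 (≈0.3548) -> not increased

Answer: no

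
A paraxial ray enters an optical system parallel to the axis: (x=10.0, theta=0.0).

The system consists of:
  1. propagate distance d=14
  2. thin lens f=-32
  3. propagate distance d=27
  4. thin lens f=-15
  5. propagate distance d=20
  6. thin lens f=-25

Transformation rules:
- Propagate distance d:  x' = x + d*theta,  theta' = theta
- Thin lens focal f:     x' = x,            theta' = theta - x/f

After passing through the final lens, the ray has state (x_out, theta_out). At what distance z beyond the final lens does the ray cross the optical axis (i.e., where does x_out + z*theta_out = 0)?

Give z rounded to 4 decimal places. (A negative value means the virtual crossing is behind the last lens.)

Initial: x=10.0000 theta=0.0000
After 1 (propagate distance d=14): x=10.0000 theta=0.0000
After 2 (thin lens f=-32): x=10.0000 theta=0.3125
After 3 (propagate distance d=27): x=18.4375 theta=0.3125
After 4 (thin lens f=-15): x=18.4375 theta=37/24 (≈1.5417)
After 5 (propagate distance d=20): x=2365/48 (≈49.2708) theta=37/24 (≈1.5417)
After 6 (thin lens f=-25): x=2365/48 (≈49.2708) theta=3.5125
z_focus = -x_out/theta_out = -(2365/48)/(3.5125) = -11825/843 ≈ -14.0273
Rounded to 4 decimal places: z = -14.0273

Answer: -14.0273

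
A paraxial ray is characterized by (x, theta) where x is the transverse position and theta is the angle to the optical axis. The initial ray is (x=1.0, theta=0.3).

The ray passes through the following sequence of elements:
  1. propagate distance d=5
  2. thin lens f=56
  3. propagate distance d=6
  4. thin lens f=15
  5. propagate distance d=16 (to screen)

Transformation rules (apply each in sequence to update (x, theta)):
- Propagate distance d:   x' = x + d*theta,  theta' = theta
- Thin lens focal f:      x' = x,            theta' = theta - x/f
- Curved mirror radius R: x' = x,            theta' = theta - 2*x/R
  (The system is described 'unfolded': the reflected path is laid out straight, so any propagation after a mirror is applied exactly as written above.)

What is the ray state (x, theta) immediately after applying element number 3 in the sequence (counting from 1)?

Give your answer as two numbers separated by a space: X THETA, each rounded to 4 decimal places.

Initial: x=1.0000 theta=0.3000
After 1 (propagate distance d=5): x=2.5000 theta=0.3000
After 2 (thin lens f=56): x=2.5000 theta=143/560 (≈0.2554)
After 3 (propagate distance d=6): x=1129/280 (≈4.0321) theta=143/560 (≈0.2554)
Rounded to 4 decimal places: x = 4.0321, theta = 0.2554

Answer: 4.0321 0.2554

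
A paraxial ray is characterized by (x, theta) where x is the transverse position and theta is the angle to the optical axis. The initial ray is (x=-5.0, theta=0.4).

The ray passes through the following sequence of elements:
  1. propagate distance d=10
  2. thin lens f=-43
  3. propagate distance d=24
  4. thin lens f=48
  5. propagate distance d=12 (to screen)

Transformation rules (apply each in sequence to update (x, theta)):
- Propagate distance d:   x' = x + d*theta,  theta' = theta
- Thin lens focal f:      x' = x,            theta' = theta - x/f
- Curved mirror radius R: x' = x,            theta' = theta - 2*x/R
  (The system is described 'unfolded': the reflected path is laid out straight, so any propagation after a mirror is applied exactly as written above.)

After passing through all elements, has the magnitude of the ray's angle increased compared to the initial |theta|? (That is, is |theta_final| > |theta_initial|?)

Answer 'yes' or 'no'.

Initial: x=-5.0000 theta=0.4000
After 1 (propagate distance d=10): x=-1.0000 theta=0.4000
After 2 (thin lens f=-43): x=-1.0000 theta=81/215 (≈0.3767)
After 3 (propagate distance d=24): x=1729/215 (≈8.0419) theta=81/215 (≈0.3767)
After 4 (thin lens f=48): x=1729/215 (≈8.0419) theta=2159/10320 (≈0.2092)
After 5 (propagate distance d=12 (to screen)): x=1815/172 (≈10.5523) theta=2159/10320 (≈0.2092)
|theta_initial|=0.4000 |theta_final|=2159/10320 (≈0.2092) -> not increased

Answer: no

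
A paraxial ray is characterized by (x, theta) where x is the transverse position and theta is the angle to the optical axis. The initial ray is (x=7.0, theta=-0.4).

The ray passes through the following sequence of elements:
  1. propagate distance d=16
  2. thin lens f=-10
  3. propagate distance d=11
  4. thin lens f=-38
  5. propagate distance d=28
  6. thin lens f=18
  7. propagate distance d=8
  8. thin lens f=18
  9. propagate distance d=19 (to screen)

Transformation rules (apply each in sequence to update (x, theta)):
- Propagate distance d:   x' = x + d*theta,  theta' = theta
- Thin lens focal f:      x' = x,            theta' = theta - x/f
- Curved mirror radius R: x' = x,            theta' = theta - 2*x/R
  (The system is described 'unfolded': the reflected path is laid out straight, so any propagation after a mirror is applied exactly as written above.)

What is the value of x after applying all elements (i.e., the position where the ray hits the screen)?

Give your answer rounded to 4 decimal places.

Initial: x=7.0000 theta=-0.4000
After 1 (propagate distance d=16): x=0.6000 theta=-0.4000
After 2 (thin lens f=-10): x=0.6000 theta=-0.3400
After 3 (propagate distance d=11): x=-3.1400 theta=-0.3400
After 4 (thin lens f=-38): x=-3.1400 theta=-803/1900 (≈-0.4226)
After 5 (propagate distance d=28): x=-569/38 (≈-14.9737) theta=-803/1900 (≈-0.4226)
After 6 (thin lens f=18): x=-569/38 (≈-14.9737) theta=3499/8550 (≈0.4092)
After 7 (propagate distance d=8): x=-100033/8550 (≈-11.6998) theta=3499/8550 (≈0.4092)
After 8 (thin lens f=18): x=-100033/8550 (≈-11.6998) theta=32603/30780 (≈1.0592)
After 9 (propagate distance d=19 (to screen)): x=1296691/153900 (≈8.4255) theta=32603/30780 (≈1.0592)
Rounded to 4 decimal places: x = 8.4255

Answer: 8.4255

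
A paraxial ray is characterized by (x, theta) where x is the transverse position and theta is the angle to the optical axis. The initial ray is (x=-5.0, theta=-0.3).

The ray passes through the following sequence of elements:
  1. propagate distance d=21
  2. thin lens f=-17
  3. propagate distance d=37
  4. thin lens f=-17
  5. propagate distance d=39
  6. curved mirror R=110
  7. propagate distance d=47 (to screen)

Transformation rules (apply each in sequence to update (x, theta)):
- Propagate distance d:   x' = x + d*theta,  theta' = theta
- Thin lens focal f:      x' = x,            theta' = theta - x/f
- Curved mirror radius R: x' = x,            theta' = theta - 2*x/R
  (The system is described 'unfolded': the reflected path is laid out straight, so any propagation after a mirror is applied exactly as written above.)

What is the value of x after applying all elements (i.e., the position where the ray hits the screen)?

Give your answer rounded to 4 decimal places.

Initial: x=-5.0000 theta=-0.3000
After 1 (propagate distance d=21): x=-11.3000 theta=-0.3000
After 2 (thin lens f=-17): x=-11.3000 theta=-82/85 (≈-0.9647)
After 3 (propagate distance d=37): x=-7989/170 (≈-46.9941) theta=-82/85 (≈-0.9647)
After 4 (thin lens f=-17): x=-7989/170 (≈-46.9941) theta=-10777/2890 (≈-3.7291)
After 5 (propagate distance d=39): x=-278058/1445 (≈-192.4277) theta=-10777/2890 (≈-3.7291)
After 6 (curved mirror R=110): x=-278058/1445 (≈-192.4277) theta=-3329/14450 (≈-0.2304)
After 7 (propagate distance d=47 (to screen)): x=-2937043/14450 (≈-203.2556) theta=-3329/14450 (≈-0.2304)
Rounded to 4 decimal places: x = -203.2556

Answer: -203.2556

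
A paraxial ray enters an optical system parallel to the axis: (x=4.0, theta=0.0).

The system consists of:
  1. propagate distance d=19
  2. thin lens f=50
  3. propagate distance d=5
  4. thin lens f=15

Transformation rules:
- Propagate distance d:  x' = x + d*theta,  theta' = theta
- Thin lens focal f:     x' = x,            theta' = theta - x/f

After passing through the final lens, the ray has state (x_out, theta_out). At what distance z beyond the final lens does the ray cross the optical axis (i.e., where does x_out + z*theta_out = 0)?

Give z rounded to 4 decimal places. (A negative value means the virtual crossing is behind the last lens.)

Initial: x=4.0000 theta=0.0000
After 1 (propagate distance d=19): x=4.0000 theta=0.0000
After 2 (thin lens f=50): x=4.0000 theta=-0.0800
After 3 (propagate distance d=5): x=3.6000 theta=-0.0800
After 4 (thin lens f=15): x=3.6000 theta=-0.3200
z_focus = -x_out/theta_out = -(3.6000)/(-0.3200) = 11.2500
Rounded to 4 decimal places: z = 11.2500

Answer: 11.2500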